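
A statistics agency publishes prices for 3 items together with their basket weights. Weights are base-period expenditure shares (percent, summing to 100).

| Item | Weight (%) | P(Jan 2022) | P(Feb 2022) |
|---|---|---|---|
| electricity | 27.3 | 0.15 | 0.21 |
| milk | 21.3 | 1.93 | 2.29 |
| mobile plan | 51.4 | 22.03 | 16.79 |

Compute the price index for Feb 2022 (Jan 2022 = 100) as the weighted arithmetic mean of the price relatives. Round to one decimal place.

102.7

electricity: 27.3 × (0.21/0.15) = 27.3 × 1.400000 = 38.2200
milk: 21.3 × (2.29/1.93) = 21.3 × 1.186528 = 25.2731
mobile plan: 51.4 × (16.79/22.03) = 51.4 × 0.762143 = 39.1741
Index = Σ wᵢ·(p₁ᵢ/p₀ᵢ) = 38.2200 + 25.2731 + 39.1741 = 102.6672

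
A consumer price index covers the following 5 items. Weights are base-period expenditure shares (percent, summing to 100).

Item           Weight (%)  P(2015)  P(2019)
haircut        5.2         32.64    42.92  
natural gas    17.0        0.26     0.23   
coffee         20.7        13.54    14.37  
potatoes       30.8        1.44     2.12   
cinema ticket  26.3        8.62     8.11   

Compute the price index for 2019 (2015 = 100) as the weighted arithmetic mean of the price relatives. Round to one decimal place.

haircut: 5.2 × (42.92/32.64) = 5.2 × 1.314951 = 6.8377
natural gas: 17.0 × (0.23/0.26) = 17.0 × 0.884615 = 15.0385
coffee: 20.7 × (14.37/13.54) = 20.7 × 1.061300 = 21.9689
potatoes: 30.8 × (2.12/1.44) = 30.8 × 1.472222 = 45.3444
cinema ticket: 26.3 × (8.11/8.62) = 26.3 × 0.940835 = 24.7440
Index = Σ wᵢ·(p₁ᵢ/p₀ᵢ) = 6.8377 + 15.0385 + 21.9689 + 45.3444 + 24.7440 = 113.9335

113.9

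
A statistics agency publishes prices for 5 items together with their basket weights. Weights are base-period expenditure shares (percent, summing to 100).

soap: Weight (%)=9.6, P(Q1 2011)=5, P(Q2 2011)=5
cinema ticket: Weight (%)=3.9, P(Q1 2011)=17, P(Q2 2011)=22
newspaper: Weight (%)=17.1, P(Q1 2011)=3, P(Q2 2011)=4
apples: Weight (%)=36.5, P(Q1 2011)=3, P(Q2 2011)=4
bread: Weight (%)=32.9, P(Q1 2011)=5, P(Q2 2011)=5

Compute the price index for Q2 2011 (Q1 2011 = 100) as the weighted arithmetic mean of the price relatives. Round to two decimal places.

119.01

soap: 9.6 × (5/5) = 9.6 × 1.000000 = 9.6000
cinema ticket: 3.9 × (22/17) = 3.9 × 1.294118 = 5.0471
newspaper: 17.1 × (4/3) = 17.1 × 1.333333 = 22.8000
apples: 36.5 × (4/3) = 36.5 × 1.333333 = 48.6667
bread: 32.9 × (5/5) = 32.9 × 1.000000 = 32.9000
Index = Σ wᵢ·(p₁ᵢ/p₀ᵢ) = 9.6000 + 5.0471 + 22.8000 + 48.6667 + 32.9000 = 119.0137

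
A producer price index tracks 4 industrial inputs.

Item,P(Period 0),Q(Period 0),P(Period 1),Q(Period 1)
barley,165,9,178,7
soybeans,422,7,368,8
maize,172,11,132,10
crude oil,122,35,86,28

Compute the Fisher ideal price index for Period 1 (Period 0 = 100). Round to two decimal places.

81.70

Laspeyres component (base-period weights):
ΣP(Period 1)Q(Period 0) = 178×9 + 368×7 + 132×11 + 86×35 = 1602 + 2576 + 1452 + 3010 = 8640
ΣP(Period 0)Q(Period 0) = 165×9 + 422×7 + 172×11 + 122×35 = 1485 + 2954 + 1892 + 4270 = 10601
L = 8640 / 10601 × 100 = 81.5017
Paasche component (current-period weights):
ΣP(Period 1)Q(Period 1) = 178×7 + 368×8 + 132×10 + 86×28 = 1246 + 2944 + 1320 + 2408 = 7918
ΣP(Period 0)Q(Period 1) = 165×7 + 422×8 + 172×10 + 122×28 = 1155 + 3376 + 1720 + 3416 = 9667
P = 7918 / 9667 × 100 = 81.9075
Fisher = √(L × P) = √(81.5017 × 81.9075) = 81.7044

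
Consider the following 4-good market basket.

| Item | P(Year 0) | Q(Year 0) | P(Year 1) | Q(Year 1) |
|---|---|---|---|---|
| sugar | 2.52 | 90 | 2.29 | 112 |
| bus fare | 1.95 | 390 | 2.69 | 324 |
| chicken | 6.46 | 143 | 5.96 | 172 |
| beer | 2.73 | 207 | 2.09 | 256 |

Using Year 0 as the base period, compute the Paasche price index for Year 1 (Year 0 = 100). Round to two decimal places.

98.68

Paasche price index uses current-period quantities as weights.
ΣP(Year 1)·Q(Year 1) = 2.29×112 + 2.69×324 + 5.96×172 + 2.09×256 = 256.48 + 871.56 + 1025.12 + 535.04 = 2688.2
ΣP(Year 0)·Q(Year 1) = 2.52×112 + 1.95×324 + 6.46×172 + 2.73×256 = 282.24 + 631.8 + 1111.12 + 698.88 = 2724.04
Index = 2688.2 / 2724.04 × 100 = 98.6843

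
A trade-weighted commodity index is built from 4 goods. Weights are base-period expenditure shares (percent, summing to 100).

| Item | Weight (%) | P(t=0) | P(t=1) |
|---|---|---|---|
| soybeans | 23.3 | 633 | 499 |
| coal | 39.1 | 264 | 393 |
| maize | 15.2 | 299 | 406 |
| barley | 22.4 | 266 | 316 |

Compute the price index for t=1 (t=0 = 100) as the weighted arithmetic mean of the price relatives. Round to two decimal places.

soybeans: 23.3 × (499/633) = 23.3 × 0.788310 = 18.3676
coal: 39.1 × (393/264) = 39.1 × 1.488636 = 58.2057
maize: 15.2 × (406/299) = 15.2 × 1.357860 = 20.6395
barley: 22.4 × (316/266) = 22.4 × 1.187970 = 26.6105
Index = Σ wᵢ·(p₁ᵢ/p₀ᵢ) = 18.3676 + 58.2057 + 20.6395 + 26.6105 = 123.8233

123.82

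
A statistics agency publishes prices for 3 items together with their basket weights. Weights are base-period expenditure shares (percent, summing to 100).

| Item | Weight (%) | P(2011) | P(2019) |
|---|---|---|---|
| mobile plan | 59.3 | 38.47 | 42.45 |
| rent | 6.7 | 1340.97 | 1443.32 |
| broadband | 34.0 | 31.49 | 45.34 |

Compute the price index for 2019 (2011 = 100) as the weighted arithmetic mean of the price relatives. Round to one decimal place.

121.6

mobile plan: 59.3 × (42.45/38.47) = 59.3 × 1.103457 = 65.4350
rent: 6.7 × (1443.32/1340.97) = 6.7 × 1.076325 = 7.2114
broadband: 34.0 × (45.34/31.49) = 34.0 × 1.439822 = 48.9540
Index = Σ wᵢ·(p₁ᵢ/p₀ᵢ) = 65.4350 + 7.2114 + 48.9540 = 121.6003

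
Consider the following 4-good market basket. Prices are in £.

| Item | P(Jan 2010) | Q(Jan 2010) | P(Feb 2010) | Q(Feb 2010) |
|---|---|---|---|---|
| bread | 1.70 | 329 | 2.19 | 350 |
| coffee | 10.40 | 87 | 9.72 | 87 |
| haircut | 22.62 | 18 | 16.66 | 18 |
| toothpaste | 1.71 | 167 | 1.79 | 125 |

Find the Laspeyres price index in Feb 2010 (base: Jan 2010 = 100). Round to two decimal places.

100.38

Laspeyres price index uses base-period quantities as weights.
ΣP(Feb 2010)·Q(Jan 2010) = 2.19×329 + 9.72×87 + 16.66×18 + 1.79×167 = 720.51 + 845.64 + 299.88 + 298.93 = 2164.96
ΣP(Jan 2010)·Q(Jan 2010) = 1.70×329 + 10.40×87 + 22.62×18 + 1.71×167 = 559.3 + 904.8 + 407.16 + 285.57 = 2156.83
Index = 2164.96 / 2156.83 × 100 = 100.3769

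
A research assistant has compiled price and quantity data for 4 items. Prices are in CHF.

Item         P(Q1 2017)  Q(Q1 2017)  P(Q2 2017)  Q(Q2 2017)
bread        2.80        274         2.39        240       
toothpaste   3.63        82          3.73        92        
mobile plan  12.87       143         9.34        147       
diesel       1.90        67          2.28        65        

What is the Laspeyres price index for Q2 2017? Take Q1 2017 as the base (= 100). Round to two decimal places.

80.76

Laspeyres price index uses base-period quantities as weights.
ΣP(Q2 2017)·Q(Q1 2017) = 2.39×274 + 3.73×82 + 9.34×143 + 2.28×67 = 654.86 + 305.86 + 1335.62 + 152.76 = 2449.1
ΣP(Q1 2017)·Q(Q1 2017) = 2.80×274 + 3.63×82 + 12.87×143 + 1.90×67 = 767.2 + 297.66 + 1840.41 + 127.3 = 3032.57
Index = 2449.1 / 3032.57 × 100 = 80.7599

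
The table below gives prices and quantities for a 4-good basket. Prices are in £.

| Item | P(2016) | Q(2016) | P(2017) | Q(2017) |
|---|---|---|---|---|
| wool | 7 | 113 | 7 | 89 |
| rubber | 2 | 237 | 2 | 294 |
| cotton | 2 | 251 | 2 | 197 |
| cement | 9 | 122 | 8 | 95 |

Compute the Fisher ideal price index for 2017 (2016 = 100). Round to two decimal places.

95.94

Laspeyres component (base-period weights):
ΣP(2017)Q(2016) = 7×113 + 2×237 + 2×251 + 8×122 = 791 + 474 + 502 + 976 = 2743
ΣP(2016)Q(2016) = 7×113 + 2×237 + 2×251 + 9×122 = 791 + 474 + 502 + 1098 = 2865
L = 2743 / 2865 × 100 = 95.7417
Paasche component (current-period weights):
ΣP(2017)Q(2017) = 7×89 + 2×294 + 2×197 + 8×95 = 623 + 588 + 394 + 760 = 2365
ΣP(2016)Q(2017) = 7×89 + 2×294 + 2×197 + 9×95 = 623 + 588 + 394 + 855 = 2460
P = 2365 / 2460 × 100 = 96.1382
Fisher = √(L × P) = √(95.7417 × 96.1382) = 95.9398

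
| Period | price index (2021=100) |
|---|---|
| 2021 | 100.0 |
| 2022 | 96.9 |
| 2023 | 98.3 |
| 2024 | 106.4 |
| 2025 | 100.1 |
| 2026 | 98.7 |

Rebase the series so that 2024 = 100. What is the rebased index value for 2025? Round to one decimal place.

94.1

Rebased(2025) = 100.1 / 106.4 × 100 = 94.0789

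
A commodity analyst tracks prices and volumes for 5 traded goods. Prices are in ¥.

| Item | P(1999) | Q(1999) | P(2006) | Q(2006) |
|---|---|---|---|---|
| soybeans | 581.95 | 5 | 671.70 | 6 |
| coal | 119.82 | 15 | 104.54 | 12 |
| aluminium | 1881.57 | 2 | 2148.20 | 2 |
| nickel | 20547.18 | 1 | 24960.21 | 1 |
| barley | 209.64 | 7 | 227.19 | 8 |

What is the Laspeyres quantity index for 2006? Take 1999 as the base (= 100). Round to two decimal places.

Laspeyres quantity index uses base-period prices as weights.
ΣP(1999)·Q(2006) = 581.95×6 + 119.82×12 + 1881.57×2 + 20547.18×1 + 209.64×8 = 3491.7 + 1437.84 + 3763.14 + 20547.18 + 1677.12 = 30916.98
ΣP(1999)·Q(1999) = 581.95×5 + 119.82×15 + 1881.57×2 + 20547.18×1 + 209.64×7 = 2909.75 + 1797.3 + 3763.14 + 20547.18 + 1467.48 = 30484.85
Index = 30916.98 / 30484.85 × 100 = 101.4175

101.42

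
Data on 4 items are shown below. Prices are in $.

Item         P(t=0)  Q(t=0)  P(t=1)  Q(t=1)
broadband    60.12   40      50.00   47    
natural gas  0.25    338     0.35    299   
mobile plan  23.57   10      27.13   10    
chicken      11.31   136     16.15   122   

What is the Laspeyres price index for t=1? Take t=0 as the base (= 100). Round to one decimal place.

107.6

Laspeyres price index uses base-period quantities as weights.
ΣP(t=1)·Q(t=0) = 50.00×40 + 0.35×338 + 27.13×10 + 16.15×136 = 2000 + 118.3 + 271.3 + 2196.4 = 4586
ΣP(t=0)·Q(t=0) = 60.12×40 + 0.25×338 + 23.57×10 + 11.31×136 = 2404.8 + 84.5 + 235.7 + 1538.16 = 4263.16
Index = 4586 / 4263.16 × 100 = 107.5728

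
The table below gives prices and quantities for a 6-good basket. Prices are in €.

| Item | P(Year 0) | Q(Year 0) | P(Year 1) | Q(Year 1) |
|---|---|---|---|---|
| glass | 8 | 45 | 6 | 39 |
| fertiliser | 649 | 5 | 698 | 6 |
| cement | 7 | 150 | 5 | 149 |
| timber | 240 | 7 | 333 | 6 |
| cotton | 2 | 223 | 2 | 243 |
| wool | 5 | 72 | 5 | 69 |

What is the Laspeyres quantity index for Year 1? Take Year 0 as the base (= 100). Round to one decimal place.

Laspeyres quantity index uses base-period prices as weights.
ΣP(Year 0)·Q(Year 1) = 8×39 + 649×6 + 7×149 + 240×6 + 2×243 + 5×69 = 312 + 3894 + 1043 + 1440 + 486 + 345 = 7520
ΣP(Year 0)·Q(Year 0) = 8×45 + 649×5 + 7×150 + 240×7 + 2×223 + 5×72 = 360 + 3245 + 1050 + 1680 + 446 + 360 = 7141
Index = 7520 / 7141 × 100 = 105.3074

105.3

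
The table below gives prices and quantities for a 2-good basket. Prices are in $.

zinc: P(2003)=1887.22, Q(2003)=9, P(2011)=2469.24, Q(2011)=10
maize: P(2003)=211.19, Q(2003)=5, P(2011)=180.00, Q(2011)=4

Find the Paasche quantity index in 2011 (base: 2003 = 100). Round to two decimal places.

109.90

Paasche quantity index uses current-period prices as weights.
ΣP(2011)·Q(2011) = 2469.24×10 + 180.00×4 = 24692.4 + 720 = 25412.4
ΣP(2011)·Q(2003) = 2469.24×9 + 180.00×5 = 22223.16 + 900 = 23123.16
Index = 25412.4 / 23123.16 × 100 = 109.9002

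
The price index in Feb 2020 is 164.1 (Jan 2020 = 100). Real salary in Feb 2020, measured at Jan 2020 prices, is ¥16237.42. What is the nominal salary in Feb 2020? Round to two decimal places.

Nominal = Real × (Index/100) = 16237.42 × (164.1/100)
        = 16237.42 × 1.641 = 26645.6062

26645.61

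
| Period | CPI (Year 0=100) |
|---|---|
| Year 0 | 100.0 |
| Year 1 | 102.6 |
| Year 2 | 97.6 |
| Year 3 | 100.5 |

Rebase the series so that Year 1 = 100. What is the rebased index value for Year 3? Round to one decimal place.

Rebased(Year 3) = 100.5 / 102.6 × 100 = 97.9532

98.0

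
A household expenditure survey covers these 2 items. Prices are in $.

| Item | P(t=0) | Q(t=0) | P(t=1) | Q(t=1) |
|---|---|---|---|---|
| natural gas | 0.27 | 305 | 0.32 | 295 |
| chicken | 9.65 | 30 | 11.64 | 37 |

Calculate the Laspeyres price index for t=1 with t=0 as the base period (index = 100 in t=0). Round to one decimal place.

120.2

Laspeyres price index uses base-period quantities as weights.
ΣP(t=1)·Q(t=0) = 0.32×305 + 11.64×30 = 97.6 + 349.2 = 446.8
ΣP(t=0)·Q(t=0) = 0.27×305 + 9.65×30 = 82.35 + 289.5 = 371.85
Index = 446.8 / 371.85 × 100 = 120.1560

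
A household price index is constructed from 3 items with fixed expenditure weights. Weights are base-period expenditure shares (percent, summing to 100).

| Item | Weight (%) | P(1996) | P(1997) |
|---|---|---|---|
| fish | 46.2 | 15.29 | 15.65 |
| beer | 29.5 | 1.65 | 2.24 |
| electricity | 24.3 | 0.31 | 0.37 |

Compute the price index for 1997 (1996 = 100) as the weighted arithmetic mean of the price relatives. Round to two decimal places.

116.34

fish: 46.2 × (15.65/15.29) = 46.2 × 1.023545 = 47.2878
beer: 29.5 × (2.24/1.65) = 29.5 × 1.357576 = 40.0485
electricity: 24.3 × (0.37/0.31) = 24.3 × 1.193548 = 29.0032
Index = Σ wᵢ·(p₁ᵢ/p₀ᵢ) = 47.2878 + 40.0485 + 29.0032 = 116.3395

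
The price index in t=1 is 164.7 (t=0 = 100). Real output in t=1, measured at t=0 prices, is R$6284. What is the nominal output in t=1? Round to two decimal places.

Nominal = Real × (Index/100) = 6284 × (164.7/100)
        = 6284 × 1.647 = 10349.7480

10349.75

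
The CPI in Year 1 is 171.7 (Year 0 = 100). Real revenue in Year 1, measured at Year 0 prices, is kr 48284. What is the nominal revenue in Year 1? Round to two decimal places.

82903.63

Nominal = Real × (Index/100) = 48284 × (171.7/100)
        = 48284 × 1.717 = 82903.6280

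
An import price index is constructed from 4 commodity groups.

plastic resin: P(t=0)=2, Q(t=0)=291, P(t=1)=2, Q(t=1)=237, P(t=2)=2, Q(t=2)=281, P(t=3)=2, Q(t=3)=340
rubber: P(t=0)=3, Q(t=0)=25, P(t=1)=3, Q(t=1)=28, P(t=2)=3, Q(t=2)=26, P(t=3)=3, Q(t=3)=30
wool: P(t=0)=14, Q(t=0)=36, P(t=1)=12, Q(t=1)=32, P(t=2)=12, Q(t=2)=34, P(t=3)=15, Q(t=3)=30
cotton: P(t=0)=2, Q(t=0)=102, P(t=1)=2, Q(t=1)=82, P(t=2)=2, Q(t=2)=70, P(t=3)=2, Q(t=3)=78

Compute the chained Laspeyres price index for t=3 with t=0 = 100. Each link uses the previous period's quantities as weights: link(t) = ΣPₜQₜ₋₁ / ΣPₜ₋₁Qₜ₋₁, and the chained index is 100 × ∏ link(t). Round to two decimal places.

102.86

Link t=0→t=1:
ΣP(t=1)Q(t=0) = 2×291 + 3×25 + 12×36 + 2×102 = 582 + 75 + 432 + 204 = 1293
ΣP(t=0)Q(t=0) = 2×291 + 3×25 + 14×36 + 2×102 = 582 + 75 + 504 + 204 = 1365
link = 1293/1365 = 0.947253
Link t=1→t=2:
ΣP(t=2)Q(t=1) = 2×237 + 3×28 + 12×32 + 2×82 = 474 + 84 + 384 + 164 = 1106
ΣP(t=1)Q(t=1) = 2×237 + 3×28 + 12×32 + 2×82 = 474 + 84 + 384 + 164 = 1106
link = 1106/1106 = 1.000000
Link t=2→t=3:
ΣP(t=3)Q(t=2) = 2×281 + 3×26 + 15×34 + 2×70 = 562 + 78 + 510 + 140 = 1290
ΣP(t=2)Q(t=2) = 2×281 + 3×26 + 12×34 + 2×70 = 562 + 78 + 408 + 140 = 1188
link = 1290/1188 = 1.085859
Chained index = 100 × 0.947253 × 1.000000 × 1.085859 = 102.8583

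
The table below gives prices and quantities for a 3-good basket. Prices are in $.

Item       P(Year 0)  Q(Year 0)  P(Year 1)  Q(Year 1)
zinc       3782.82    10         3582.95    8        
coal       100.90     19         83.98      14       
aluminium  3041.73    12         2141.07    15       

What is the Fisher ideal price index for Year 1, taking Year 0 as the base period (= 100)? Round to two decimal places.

Laspeyres component (base-period weights):
ΣP(Year 1)Q(Year 0) = 3582.95×10 + 83.98×19 + 2141.07×12 = 35829.5 + 1595.62 + 25692.84 = 63117.96
ΣP(Year 0)Q(Year 0) = 3782.82×10 + 100.90×19 + 3041.73×12 = 37828.2 + 1917.1 + 36500.76 = 76246.06
L = 63117.96 / 76246.06 × 100 = 82.7819
Paasche component (current-period weights):
ΣP(Year 1)Q(Year 1) = 3582.95×8 + 83.98×14 + 2141.07×15 = 28663.6 + 1175.72 + 32116.05 = 61955.37
ΣP(Year 0)Q(Year 1) = 3782.82×8 + 100.90×14 + 3041.73×15 = 30262.56 + 1412.6 + 45625.95 = 77301.11
P = 61955.37 / 77301.11 × 100 = 80.1481
Fisher = √(L × P) = √(82.7819 × 80.1481) = 81.4544

81.45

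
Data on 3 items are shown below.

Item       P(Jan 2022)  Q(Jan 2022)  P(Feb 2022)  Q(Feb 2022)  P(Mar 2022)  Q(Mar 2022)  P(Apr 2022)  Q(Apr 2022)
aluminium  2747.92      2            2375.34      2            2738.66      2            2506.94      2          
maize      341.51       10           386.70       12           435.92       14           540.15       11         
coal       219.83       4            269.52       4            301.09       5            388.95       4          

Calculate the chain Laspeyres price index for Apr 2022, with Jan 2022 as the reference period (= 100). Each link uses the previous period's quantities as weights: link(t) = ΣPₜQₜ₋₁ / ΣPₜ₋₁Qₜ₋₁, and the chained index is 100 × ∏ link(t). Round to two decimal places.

Link Jan 2022→Feb 2022:
ΣP(Feb 2022)Q(Jan 2022) = 2375.34×2 + 386.70×10 + 269.52×4 = 4750.68 + 3867 + 1078.08 = 9695.76
ΣP(Jan 2022)Q(Jan 2022) = 2747.92×2 + 341.51×10 + 219.83×4 = 5495.84 + 3415.1 + 879.32 = 9790.26
link = 9695.76/9790.26 = 0.990348
Link Feb 2022→Mar 2022:
ΣP(Mar 2022)Q(Feb 2022) = 2738.66×2 + 435.92×12 + 301.09×4 = 5477.32 + 5231.04 + 1204.36 = 11912.72
ΣP(Feb 2022)Q(Feb 2022) = 2375.34×2 + 386.70×12 + 269.52×4 = 4750.68 + 4640.4 + 1078.08 = 10469.16
link = 11912.72/10469.16 = 1.137887
Link Mar 2022→Apr 2022:
ΣP(Apr 2022)Q(Mar 2022) = 2506.94×2 + 540.15×14 + 388.95×5 = 5013.88 + 7562.1 + 1944.75 = 14520.73
ΣP(Mar 2022)Q(Mar 2022) = 2738.66×2 + 435.92×14 + 301.09×5 = 5477.32 + 6102.88 + 1505.45 = 13085.65
link = 14520.73/13085.65 = 1.109668
Chained index = 100 × 0.990348 × 1.137887 × 1.109668 = 125.0489

125.05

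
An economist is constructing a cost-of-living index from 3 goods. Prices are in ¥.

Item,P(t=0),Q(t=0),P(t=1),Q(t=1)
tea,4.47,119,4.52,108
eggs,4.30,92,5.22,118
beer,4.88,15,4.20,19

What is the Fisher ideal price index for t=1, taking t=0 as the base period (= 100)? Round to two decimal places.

108.68

Laspeyres component (base-period weights):
ΣP(t=1)Q(t=0) = 4.52×119 + 5.22×92 + 4.20×15 = 537.88 + 480.24 + 63 = 1081.12
ΣP(t=0)Q(t=0) = 4.47×119 + 4.30×92 + 4.88×15 = 531.93 + 395.6 + 73.2 = 1000.73
L = 1081.12 / 1000.73 × 100 = 108.0331
Paasche component (current-period weights):
ΣP(t=1)Q(t=1) = 4.52×108 + 5.22×118 + 4.20×19 = 488.16 + 615.96 + 79.8 = 1183.92
ΣP(t=0)Q(t=1) = 4.47×108 + 4.30×118 + 4.88×19 = 482.76 + 507.4 + 92.72 = 1082.88
P = 1183.92 / 1082.88 × 100 = 109.3307
Fisher = √(L × P) = √(108.0331 × 109.3307) = 108.6800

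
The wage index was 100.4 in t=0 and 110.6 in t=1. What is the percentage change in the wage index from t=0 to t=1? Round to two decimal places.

Change = (110.6 − 100.4) / 100.4 × 100
       = 10.2 / 100.4 × 100 = 10.1594%

10.16%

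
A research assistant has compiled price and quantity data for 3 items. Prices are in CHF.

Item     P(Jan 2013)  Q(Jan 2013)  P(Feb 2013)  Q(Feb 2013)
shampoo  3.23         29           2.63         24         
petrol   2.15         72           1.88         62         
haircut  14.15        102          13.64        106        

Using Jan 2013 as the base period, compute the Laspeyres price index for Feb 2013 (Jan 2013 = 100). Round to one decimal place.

94.7

Laspeyres price index uses base-period quantities as weights.
ΣP(Feb 2013)·Q(Jan 2013) = 2.63×29 + 1.88×72 + 13.64×102 = 76.27 + 135.36 + 1391.28 = 1602.91
ΣP(Jan 2013)·Q(Jan 2013) = 3.23×29 + 2.15×72 + 14.15×102 = 93.67 + 154.8 + 1443.3 = 1691.77
Index = 1602.91 / 1691.77 × 100 = 94.7475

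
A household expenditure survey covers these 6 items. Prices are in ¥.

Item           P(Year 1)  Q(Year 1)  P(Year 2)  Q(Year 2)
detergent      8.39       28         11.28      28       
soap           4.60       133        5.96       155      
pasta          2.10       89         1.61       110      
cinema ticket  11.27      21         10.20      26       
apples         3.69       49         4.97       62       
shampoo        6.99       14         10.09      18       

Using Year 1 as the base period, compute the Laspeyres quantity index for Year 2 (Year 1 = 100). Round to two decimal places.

117.92

Laspeyres quantity index uses base-period prices as weights.
ΣP(Year 1)·Q(Year 2) = 8.39×28 + 4.60×155 + 2.10×110 + 11.27×26 + 3.69×62 + 6.99×18 = 234.92 + 713 + 231 + 293.02 + 228.78 + 125.82 = 1826.54
ΣP(Year 1)·Q(Year 1) = 8.39×28 + 4.60×133 + 2.10×89 + 11.27×21 + 3.69×49 + 6.99×14 = 234.92 + 611.8 + 186.9 + 236.67 + 180.81 + 97.86 = 1548.96
Index = 1826.54 / 1548.96 × 100 = 117.9204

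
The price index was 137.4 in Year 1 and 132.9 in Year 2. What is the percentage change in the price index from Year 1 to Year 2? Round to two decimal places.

-3.28%

Change = (132.9 − 137.4) / 137.4 × 100
       = -4.5 / 137.4 × 100 = -3.2751%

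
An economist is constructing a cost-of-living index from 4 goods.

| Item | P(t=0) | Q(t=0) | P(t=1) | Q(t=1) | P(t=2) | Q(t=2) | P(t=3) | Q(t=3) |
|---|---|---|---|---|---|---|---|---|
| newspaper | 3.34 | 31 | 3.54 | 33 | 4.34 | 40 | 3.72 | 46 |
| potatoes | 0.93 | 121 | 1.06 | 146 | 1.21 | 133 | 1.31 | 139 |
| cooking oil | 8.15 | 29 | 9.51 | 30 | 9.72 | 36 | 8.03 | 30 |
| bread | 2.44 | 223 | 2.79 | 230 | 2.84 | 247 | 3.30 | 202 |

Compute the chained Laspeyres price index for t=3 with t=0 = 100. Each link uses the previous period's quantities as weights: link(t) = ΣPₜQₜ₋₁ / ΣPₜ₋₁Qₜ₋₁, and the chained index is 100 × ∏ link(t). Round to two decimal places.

Link t=0→t=1:
ΣP(t=1)Q(t=0) = 3.54×31 + 1.06×121 + 9.51×29 + 2.79×223 = 109.74 + 128.26 + 275.79 + 622.17 = 1135.96
ΣP(t=0)Q(t=0) = 3.34×31 + 0.93×121 + 8.15×29 + 2.44×223 = 103.54 + 112.53 + 236.35 + 544.12 = 996.54
link = 1135.96/996.54 = 1.139904
Link t=1→t=2:
ΣP(t=2)Q(t=1) = 4.34×33 + 1.21×146 + 9.72×30 + 2.84×230 = 143.22 + 176.66 + 291.6 + 653.2 = 1264.68
ΣP(t=1)Q(t=1) = 3.54×33 + 1.06×146 + 9.51×30 + 2.79×230 = 116.82 + 154.76 + 285.3 + 641.7 = 1198.58
link = 1264.68/1198.58 = 1.055149
Link t=2→t=3:
ΣP(t=3)Q(t=2) = 3.72×40 + 1.31×133 + 8.03×36 + 3.30×247 = 148.8 + 174.23 + 289.08 + 815.1 = 1427.21
ΣP(t=2)Q(t=2) = 4.34×40 + 1.21×133 + 9.72×36 + 2.84×247 = 173.6 + 160.93 + 349.92 + 701.48 = 1385.93
link = 1427.21/1385.93 = 1.029785
Chained index = 100 × 1.139904 × 1.055149 × 1.029785 = 123.8593

123.86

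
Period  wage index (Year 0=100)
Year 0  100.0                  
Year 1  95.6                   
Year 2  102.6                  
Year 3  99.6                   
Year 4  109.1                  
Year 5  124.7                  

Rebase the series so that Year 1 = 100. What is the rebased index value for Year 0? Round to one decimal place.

104.6

Rebased(Year 0) = 100.0 / 95.6 × 100 = 104.6025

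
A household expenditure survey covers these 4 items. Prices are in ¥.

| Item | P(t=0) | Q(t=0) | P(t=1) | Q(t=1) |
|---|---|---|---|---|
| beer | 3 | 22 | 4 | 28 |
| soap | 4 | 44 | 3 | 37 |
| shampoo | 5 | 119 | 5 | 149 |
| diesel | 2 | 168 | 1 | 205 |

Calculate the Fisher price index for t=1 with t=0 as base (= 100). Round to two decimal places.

Laspeyres component (base-period weights):
ΣP(t=1)Q(t=0) = 4×22 + 3×44 + 5×119 + 1×168 = 88 + 132 + 595 + 168 = 983
ΣP(t=0)Q(t=0) = 3×22 + 4×44 + 5×119 + 2×168 = 66 + 176 + 595 + 336 = 1173
L = 983 / 1173 × 100 = 83.8022
Paasche component (current-period weights):
ΣP(t=1)Q(t=1) = 4×28 + 3×37 + 5×149 + 1×205 = 112 + 111 + 745 + 205 = 1173
ΣP(t=0)Q(t=1) = 3×28 + 4×37 + 5×149 + 2×205 = 84 + 148 + 745 + 410 = 1387
P = 1173 / 1387 × 100 = 84.5710
Fisher = √(L × P) = √(83.8022 × 84.5710) = 84.1857

84.19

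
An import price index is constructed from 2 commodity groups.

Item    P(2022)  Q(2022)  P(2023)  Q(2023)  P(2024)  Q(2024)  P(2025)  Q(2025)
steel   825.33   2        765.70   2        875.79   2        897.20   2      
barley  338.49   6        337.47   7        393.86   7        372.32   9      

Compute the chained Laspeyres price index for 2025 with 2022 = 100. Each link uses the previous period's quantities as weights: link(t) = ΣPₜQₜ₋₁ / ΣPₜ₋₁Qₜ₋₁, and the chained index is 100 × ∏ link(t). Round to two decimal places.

109.17

Link 2022→2023:
ΣP(2023)Q(2022) = 765.70×2 + 337.47×6 = 1531.4 + 2024.82 = 3556.22
ΣP(2022)Q(2022) = 825.33×2 + 338.49×6 = 1650.66 + 2030.94 = 3681.6
link = 3556.22/3681.6 = 0.965944
Link 2023→2024:
ΣP(2024)Q(2023) = 875.79×2 + 393.86×7 = 1751.58 + 2757.02 = 4508.6
ΣP(2023)Q(2023) = 765.70×2 + 337.47×7 = 1531.4 + 2362.29 = 3893.69
link = 4508.6/3893.69 = 1.157925
Link 2024→2025:
ΣP(2025)Q(2024) = 897.20×2 + 372.32×7 = 1794.4 + 2606.24 = 4400.64
ΣP(2024)Q(2024) = 875.79×2 + 393.86×7 = 1751.58 + 2757.02 = 4508.6
link = 4400.64/4508.6 = 0.976055
Chained index = 100 × 0.965944 × 1.157925 × 0.976055 = 109.1708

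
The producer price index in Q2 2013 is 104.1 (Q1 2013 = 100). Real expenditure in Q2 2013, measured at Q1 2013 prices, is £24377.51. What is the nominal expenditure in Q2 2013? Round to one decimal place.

Nominal = Real × (Index/100) = 24377.51 × (104.1/100)
        = 24377.51 × 1.041 = 25376.9879

25377.0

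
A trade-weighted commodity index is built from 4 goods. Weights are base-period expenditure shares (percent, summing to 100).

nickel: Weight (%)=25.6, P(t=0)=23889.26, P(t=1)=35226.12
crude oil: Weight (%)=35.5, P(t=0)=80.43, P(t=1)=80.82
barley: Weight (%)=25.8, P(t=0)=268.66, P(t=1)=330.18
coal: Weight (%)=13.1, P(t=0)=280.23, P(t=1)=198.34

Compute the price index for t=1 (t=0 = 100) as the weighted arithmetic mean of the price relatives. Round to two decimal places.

nickel: 25.6 × (35226.12/23889.26) = 25.6 × 1.474559 = 37.7487
crude oil: 35.5 × (80.82/80.43) = 35.5 × 1.004849 = 35.6721
barley: 25.8 × (330.18/268.66) = 25.8 × 1.228988 = 31.7079
coal: 13.1 × (198.34/280.23) = 13.1 × 0.707776 = 9.2719
Index = Σ wᵢ·(p₁ᵢ/p₀ᵢ) = 37.7487 + 35.6721 + 31.7079 + 9.2719 = 114.4006

114.40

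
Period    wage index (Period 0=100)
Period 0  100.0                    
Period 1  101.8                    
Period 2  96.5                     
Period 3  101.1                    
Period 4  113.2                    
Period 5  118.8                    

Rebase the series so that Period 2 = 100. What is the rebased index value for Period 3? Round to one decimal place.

Rebased(Period 3) = 101.1 / 96.5 × 100 = 104.7668

104.8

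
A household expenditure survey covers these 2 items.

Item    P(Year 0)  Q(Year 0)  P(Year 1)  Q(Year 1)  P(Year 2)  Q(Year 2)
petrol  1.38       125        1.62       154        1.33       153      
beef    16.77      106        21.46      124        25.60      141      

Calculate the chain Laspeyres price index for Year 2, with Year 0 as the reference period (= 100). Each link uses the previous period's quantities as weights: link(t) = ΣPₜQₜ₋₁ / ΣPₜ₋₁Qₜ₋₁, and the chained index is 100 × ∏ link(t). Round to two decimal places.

Link Year 0→Year 1:
ΣP(Year 1)Q(Year 0) = 1.62×125 + 21.46×106 = 202.5 + 2274.76 = 2477.26
ΣP(Year 0)Q(Year 0) = 1.38×125 + 16.77×106 = 172.5 + 1777.62 = 1950.12
link = 2477.26/1950.12 = 1.270312
Link Year 1→Year 2:
ΣP(Year 2)Q(Year 1) = 1.33×154 + 25.60×124 = 204.82 + 3174.4 = 3379.22
ΣP(Year 1)Q(Year 1) = 1.62×154 + 21.46×124 = 249.48 + 2661.04 = 2910.52
link = 3379.22/2910.52 = 1.161037
Chained index = 100 × 1.270312 × 1.161037 = 147.4878

147.49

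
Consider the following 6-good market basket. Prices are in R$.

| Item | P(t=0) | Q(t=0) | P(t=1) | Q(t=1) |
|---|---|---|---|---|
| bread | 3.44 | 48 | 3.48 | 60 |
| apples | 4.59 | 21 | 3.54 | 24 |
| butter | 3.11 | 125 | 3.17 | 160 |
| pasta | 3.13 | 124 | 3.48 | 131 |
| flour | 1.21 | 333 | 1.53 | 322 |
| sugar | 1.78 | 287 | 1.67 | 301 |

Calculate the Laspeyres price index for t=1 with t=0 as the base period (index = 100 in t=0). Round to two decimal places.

105.42

Laspeyres price index uses base-period quantities as weights.
ΣP(t=1)·Q(t=0) = 3.48×48 + 3.54×21 + 3.17×125 + 3.48×124 + 1.53×333 + 1.67×287 = 167.04 + 74.34 + 396.25 + 431.52 + 509.49 + 479.29 = 2057.93
ΣP(t=0)·Q(t=0) = 3.44×48 + 4.59×21 + 3.11×125 + 3.13×124 + 1.21×333 + 1.78×287 = 165.12 + 96.39 + 388.75 + 388.12 + 402.93 + 510.86 = 1952.17
Index = 2057.93 / 1952.17 × 100 = 105.4176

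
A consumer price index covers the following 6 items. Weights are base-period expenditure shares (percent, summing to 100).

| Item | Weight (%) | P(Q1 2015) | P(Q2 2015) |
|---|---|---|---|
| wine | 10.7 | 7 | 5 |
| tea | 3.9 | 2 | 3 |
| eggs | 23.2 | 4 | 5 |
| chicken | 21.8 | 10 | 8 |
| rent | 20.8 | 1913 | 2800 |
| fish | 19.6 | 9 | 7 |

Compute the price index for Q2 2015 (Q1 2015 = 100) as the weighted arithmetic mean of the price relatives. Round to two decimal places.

105.62

wine: 10.7 × (5/7) = 10.7 × 0.714286 = 7.6429
tea: 3.9 × (3/2) = 3.9 × 1.500000 = 5.8500
eggs: 23.2 × (5/4) = 23.2 × 1.250000 = 29.0000
chicken: 21.8 × (8/10) = 21.8 × 0.800000 = 17.4400
rent: 20.8 × (2800/1913) = 20.8 × 1.463670 = 30.4443
fish: 19.6 × (7/9) = 19.6 × 0.777778 = 15.2444
Index = Σ wᵢ·(p₁ᵢ/p₀ᵢ) = 7.6429 + 5.8500 + 29.0000 + 17.4400 + 30.4443 + 15.2444 = 105.6216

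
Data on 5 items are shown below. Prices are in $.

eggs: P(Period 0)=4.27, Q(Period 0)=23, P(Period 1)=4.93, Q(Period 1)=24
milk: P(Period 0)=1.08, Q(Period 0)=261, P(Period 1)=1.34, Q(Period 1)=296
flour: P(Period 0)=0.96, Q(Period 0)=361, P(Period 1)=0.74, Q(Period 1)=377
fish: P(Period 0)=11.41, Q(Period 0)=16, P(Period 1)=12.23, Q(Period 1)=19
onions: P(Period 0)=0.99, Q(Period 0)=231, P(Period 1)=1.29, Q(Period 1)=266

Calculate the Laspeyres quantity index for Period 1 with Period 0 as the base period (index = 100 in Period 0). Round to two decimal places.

111.10

Laspeyres quantity index uses base-period prices as weights.
ΣP(Period 0)·Q(Period 1) = 4.27×24 + 1.08×296 + 0.96×377 + 11.41×19 + 0.99×266 = 102.48 + 319.68 + 361.92 + 216.79 + 263.34 = 1264.21
ΣP(Period 0)·Q(Period 0) = 4.27×23 + 1.08×261 + 0.96×361 + 11.41×16 + 0.99×231 = 98.21 + 281.88 + 346.56 + 182.56 + 228.69 = 1137.9
Index = 1264.21 / 1137.9 × 100 = 111.1003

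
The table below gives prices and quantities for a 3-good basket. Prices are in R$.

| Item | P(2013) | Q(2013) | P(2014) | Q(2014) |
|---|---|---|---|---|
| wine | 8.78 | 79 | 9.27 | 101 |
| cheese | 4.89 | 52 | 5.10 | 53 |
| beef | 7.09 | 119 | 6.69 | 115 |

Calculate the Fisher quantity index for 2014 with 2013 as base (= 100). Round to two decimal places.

Laspeyres component (base-period weights):
ΣP(2013)Q(2014) = 8.78×101 + 4.89×53 + 7.09×115 = 886.78 + 259.17 + 815.35 = 1961.3
ΣP(2013)Q(2013) = 8.78×79 + 4.89×52 + 7.09×119 = 693.62 + 254.28 + 843.71 = 1791.61
L = 1961.3 / 1791.61 × 100 = 109.4714
Paasche component (current-period weights):
ΣP(2014)Q(2014) = 9.27×101 + 5.10×53 + 6.69×115 = 936.27 + 270.3 + 769.35 = 1975.92
ΣP(2014)Q(2013) = 9.27×79 + 5.10×52 + 6.69×119 = 732.33 + 265.2 + 796.11 = 1793.64
P = 1975.92 / 1793.64 × 100 = 110.1626
Fisher = √(L × P) = √(109.4714 × 110.1626) = 109.8164

109.82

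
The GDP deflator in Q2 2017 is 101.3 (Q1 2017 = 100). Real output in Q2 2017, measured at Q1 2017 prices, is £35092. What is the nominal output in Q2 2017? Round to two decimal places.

35548.20

Nominal = Real × (Index/100) = 35092 × (101.3/100)
        = 35092 × 1.013 = 35548.1960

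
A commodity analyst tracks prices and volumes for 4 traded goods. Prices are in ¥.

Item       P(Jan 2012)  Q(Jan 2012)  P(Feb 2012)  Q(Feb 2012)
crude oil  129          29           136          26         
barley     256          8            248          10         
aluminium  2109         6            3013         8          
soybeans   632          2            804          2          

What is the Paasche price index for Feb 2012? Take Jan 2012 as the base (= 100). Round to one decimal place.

Paasche price index uses current-period quantities as weights.
ΣP(Feb 2012)·Q(Feb 2012) = 136×26 + 248×10 + 3013×8 + 804×2 = 3536 + 2480 + 24104 + 1608 = 31728
ΣP(Jan 2012)·Q(Feb 2012) = 129×26 + 256×10 + 2109×8 + 632×2 = 3354 + 2560 + 16872 + 1264 = 24050
Index = 31728 / 24050 × 100 = 131.9252

131.9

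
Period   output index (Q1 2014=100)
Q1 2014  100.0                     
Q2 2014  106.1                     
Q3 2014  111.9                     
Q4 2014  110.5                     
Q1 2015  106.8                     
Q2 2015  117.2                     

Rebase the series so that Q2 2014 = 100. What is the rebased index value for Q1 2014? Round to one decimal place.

94.3

Rebased(Q1 2014) = 100.0 / 106.1 × 100 = 94.2507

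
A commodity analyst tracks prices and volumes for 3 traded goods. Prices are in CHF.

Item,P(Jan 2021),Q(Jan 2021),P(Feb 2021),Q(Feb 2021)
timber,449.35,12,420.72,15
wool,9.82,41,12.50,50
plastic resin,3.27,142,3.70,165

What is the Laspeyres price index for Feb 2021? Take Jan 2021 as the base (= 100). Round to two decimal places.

Laspeyres price index uses base-period quantities as weights.
ΣP(Feb 2021)·Q(Jan 2021) = 420.72×12 + 12.50×41 + 3.70×142 = 5048.64 + 512.5 + 525.4 = 6086.54
ΣP(Jan 2021)·Q(Jan 2021) = 449.35×12 + 9.82×41 + 3.27×142 = 5392.2 + 402.62 + 464.34 = 6259.16
Index = 6086.54 / 6259.16 × 100 = 97.2421

97.24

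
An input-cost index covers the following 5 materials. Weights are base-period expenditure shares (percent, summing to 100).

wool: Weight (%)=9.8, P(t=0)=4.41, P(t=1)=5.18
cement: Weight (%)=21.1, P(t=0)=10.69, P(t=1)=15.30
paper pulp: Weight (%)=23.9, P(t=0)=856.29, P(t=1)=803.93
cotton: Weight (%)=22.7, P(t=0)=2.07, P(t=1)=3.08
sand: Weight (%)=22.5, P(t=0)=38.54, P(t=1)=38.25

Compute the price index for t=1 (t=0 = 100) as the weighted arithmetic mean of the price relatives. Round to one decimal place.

120.3

wool: 9.8 × (5.18/4.41) = 9.8 × 1.174603 = 11.5111
cement: 21.1 × (15.30/10.69) = 21.1 × 1.431244 = 30.1993
paper pulp: 23.9 × (803.93/856.29) = 23.9 × 0.938852 = 22.4386
cotton: 22.7 × (3.08/2.07) = 22.7 × 1.487923 = 33.7758
sand: 22.5 × (38.25/38.54) = 22.5 × 0.992475 = 22.3307
Index = Σ wᵢ·(p₁ᵢ/p₀ᵢ) = 11.5111 + 30.1993 + 22.4386 + 33.7758 + 22.3307 = 120.2555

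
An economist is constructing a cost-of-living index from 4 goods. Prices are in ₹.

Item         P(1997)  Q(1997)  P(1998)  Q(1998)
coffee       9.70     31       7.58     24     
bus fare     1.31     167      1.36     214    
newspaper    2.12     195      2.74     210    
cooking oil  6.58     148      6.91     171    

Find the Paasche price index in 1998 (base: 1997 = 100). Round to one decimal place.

Paasche price index uses current-period quantities as weights.
ΣP(1998)·Q(1998) = 7.58×24 + 1.36×214 + 2.74×210 + 6.91×171 = 181.92 + 291.04 + 575.4 + 1181.61 = 2229.97
ΣP(1997)·Q(1998) = 9.70×24 + 1.31×214 + 2.12×210 + 6.58×171 = 232.8 + 280.34 + 445.2 + 1125.18 = 2083.52
Index = 2229.97 / 2083.52 × 100 = 107.0290

107.0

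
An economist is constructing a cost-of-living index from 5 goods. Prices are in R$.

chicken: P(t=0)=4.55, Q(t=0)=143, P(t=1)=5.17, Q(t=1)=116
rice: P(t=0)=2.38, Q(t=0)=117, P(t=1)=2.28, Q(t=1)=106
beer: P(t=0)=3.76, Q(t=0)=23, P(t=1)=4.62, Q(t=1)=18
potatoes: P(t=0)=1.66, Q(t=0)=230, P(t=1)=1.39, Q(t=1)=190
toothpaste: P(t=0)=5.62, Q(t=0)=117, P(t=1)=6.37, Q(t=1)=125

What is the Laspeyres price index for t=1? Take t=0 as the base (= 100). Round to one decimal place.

Laspeyres price index uses base-period quantities as weights.
ΣP(t=1)·Q(t=0) = 5.17×143 + 2.28×117 + 4.62×23 + 1.39×230 + 6.37×117 = 739.31 + 266.76 + 106.26 + 319.7 + 745.29 = 2177.32
ΣP(t=0)·Q(t=0) = 4.55×143 + 2.38×117 + 3.76×23 + 1.66×230 + 5.62×117 = 650.65 + 278.46 + 86.48 + 381.8 + 657.54 = 2054.93
Index = 2177.32 / 2054.93 × 100 = 105.9559

106.0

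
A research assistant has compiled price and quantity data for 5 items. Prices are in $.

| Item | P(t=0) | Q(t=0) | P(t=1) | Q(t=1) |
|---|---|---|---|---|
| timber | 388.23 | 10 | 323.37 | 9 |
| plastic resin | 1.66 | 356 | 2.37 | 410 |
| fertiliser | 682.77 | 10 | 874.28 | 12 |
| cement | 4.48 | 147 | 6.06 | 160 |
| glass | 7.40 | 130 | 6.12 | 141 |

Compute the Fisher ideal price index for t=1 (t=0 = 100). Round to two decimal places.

Laspeyres component (base-period weights):
ΣP(t=1)Q(t=0) = 323.37×10 + 2.37×356 + 874.28×10 + 6.06×147 + 6.12×130 = 3233.7 + 843.72 + 8742.8 + 890.82 + 795.6 = 14506.64
ΣP(t=0)Q(t=0) = 388.23×10 + 1.66×356 + 682.77×10 + 4.48×147 + 7.40×130 = 3882.3 + 590.96 + 6827.7 + 658.56 + 962 = 12921.52
L = 14506.64 / 12921.52 × 100 = 112.2673
Paasche component (current-period weights):
ΣP(t=1)Q(t=1) = 323.37×9 + 2.37×410 + 874.28×12 + 6.06×160 + 6.12×141 = 2910.33 + 971.7 + 10491.36 + 969.6 + 862.92 = 16205.91
ΣP(t=0)Q(t=1) = 388.23×9 + 1.66×410 + 682.77×12 + 4.48×160 + 7.40×141 = 3494.07 + 680.6 + 8193.24 + 716.8 + 1043.4 = 14128.11
P = 16205.91 / 14128.11 × 100 = 114.7069
Fisher = √(L × P) = √(112.2673 × 114.7069) = 113.4805

113.48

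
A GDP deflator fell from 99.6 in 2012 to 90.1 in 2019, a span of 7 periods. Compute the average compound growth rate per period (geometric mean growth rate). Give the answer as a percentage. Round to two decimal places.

-1.42%

Growth factor = (90.1/99.6)^(1/7) = (0.904618)^(1/7) = 0.985782
Growth rate = 0.985782 − 1 = -0.014218 = -1.4218%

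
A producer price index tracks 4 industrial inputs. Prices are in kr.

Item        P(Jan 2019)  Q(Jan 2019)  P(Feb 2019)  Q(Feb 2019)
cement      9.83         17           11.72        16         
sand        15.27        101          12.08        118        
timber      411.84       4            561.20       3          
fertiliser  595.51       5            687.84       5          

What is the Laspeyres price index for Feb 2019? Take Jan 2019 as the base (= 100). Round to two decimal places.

Laspeyres price index uses base-period quantities as weights.
ΣP(Feb 2019)·Q(Jan 2019) = 11.72×17 + 12.08×101 + 561.20×4 + 687.84×5 = 199.24 + 1220.08 + 2244.8 + 3439.2 = 7103.32
ΣP(Jan 2019)·Q(Jan 2019) = 9.83×17 + 15.27×101 + 411.84×4 + 595.51×5 = 167.11 + 1542.27 + 1647.36 + 2977.55 = 6334.29
Index = 7103.32 / 6334.29 × 100 = 112.1407

112.14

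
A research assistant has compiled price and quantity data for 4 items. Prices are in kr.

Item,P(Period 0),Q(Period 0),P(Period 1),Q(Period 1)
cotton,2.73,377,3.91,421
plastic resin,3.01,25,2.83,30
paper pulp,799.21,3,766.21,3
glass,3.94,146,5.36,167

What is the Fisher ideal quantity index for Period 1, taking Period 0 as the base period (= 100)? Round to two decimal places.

Laspeyres component (base-period weights):
ΣP(Period 0)Q(Period 1) = 2.73×421 + 3.01×30 + 799.21×3 + 3.94×167 = 1149.33 + 90.3 + 2397.63 + 657.98 = 4295.24
ΣP(Period 0)Q(Period 0) = 2.73×377 + 3.01×25 + 799.21×3 + 3.94×146 = 1029.21 + 75.25 + 2397.63 + 575.24 = 4077.33
L = 4295.24 / 4077.33 × 100 = 105.3444
Paasche component (current-period weights):
ΣP(Period 1)Q(Period 1) = 3.91×421 + 2.83×30 + 766.21×3 + 5.36×167 = 1646.11 + 84.9 + 2298.63 + 895.12 = 4924.76
ΣP(Period 1)Q(Period 0) = 3.91×377 + 2.83×25 + 766.21×3 + 5.36×146 = 1474.07 + 70.75 + 2298.63 + 782.56 = 4626.01
P = 4924.76 / 4626.01 × 100 = 106.4580
Fisher = √(L × P) = √(105.3444 × 106.4580) = 105.8998

105.90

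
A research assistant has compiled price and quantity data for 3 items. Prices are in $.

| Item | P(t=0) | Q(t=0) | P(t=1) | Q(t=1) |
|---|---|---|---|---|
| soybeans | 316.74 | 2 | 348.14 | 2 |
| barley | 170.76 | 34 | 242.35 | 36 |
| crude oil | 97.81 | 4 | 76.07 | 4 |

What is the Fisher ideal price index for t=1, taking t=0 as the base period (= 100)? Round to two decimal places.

135.44

Laspeyres component (base-period weights):
ΣP(t=1)Q(t=0) = 348.14×2 + 242.35×34 + 76.07×4 = 696.28 + 8239.9 + 304.28 = 9240.46
ΣP(t=0)Q(t=0) = 316.74×2 + 170.76×34 + 97.81×4 = 633.48 + 5805.84 + 391.24 = 6830.56
L = 9240.46 / 6830.56 × 100 = 135.2811
Paasche component (current-period weights):
ΣP(t=1)Q(t=1) = 348.14×2 + 242.35×36 + 76.07×4 = 696.28 + 8724.6 + 304.28 = 9725.16
ΣP(t=0)Q(t=1) = 316.74×2 + 170.76×36 + 97.81×4 = 633.48 + 6147.36 + 391.24 = 7172.08
P = 9725.16 / 7172.08 × 100 = 135.5975
Fisher = √(L × P) = √(135.2811 × 135.5975) = 135.4392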